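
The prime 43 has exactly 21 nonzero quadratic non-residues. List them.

Square k = 1,…,21 (k and 43−k give the same square):
1²=1, 2²=4, 3²=9, 4²=16, 5²=25, 6²=36, 7²≡6, 8²≡21, 9²≡38, 10²≡14, 11²≡35, 12²≡15, 13²≡40, 14²≡24, 15²≡10, 16²≡41, 17²≡31, 18²≡23, 19²≡17, 20²≡13, 21²≡11 (mod 43).
The residues are {1, 4, 6, 9, 10, 11, 13, 14, 15, 16, 17, 21, 23, 24, 25, 31, 35, 36, 38, 40, 41}; the non-residues are the remaining 21 nonzero classes.

2,3,5,7,8,12,18,19,20,22,26,27,28,29,30,32,33,34,37,39,42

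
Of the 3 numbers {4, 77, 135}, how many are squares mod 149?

(4/149) = +1 → QR.
(77/149) = -1 → non-residue.
(135/149) = -1 → non-residue.
Total quadratic residues among the 3: 1.

1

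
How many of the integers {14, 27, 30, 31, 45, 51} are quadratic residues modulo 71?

(14/71) = -1 → non-residue.
(27/71) = +1 → QR.
(30/71) = +1 → QR.
(31/71) = -1 → non-residue.
(45/71) = +1 → QR.
(51/71) = -1 → non-residue.
Total quadratic residues among the 6: 3.

3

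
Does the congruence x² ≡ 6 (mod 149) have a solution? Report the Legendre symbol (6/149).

1

Euler's criterion: (6/149) ≡ 6^74 (mod 149).
6^2 ≡ 36 (mod 149)
6^4 ≡ 104 (mod 149)
6^8 ≡ 88 (mod 149)
6^16 ≡ 145 (mod 149)
6^32 ≡ 16 (mod 149)
6^64 ≡ 107 (mod 149)
6^74 = 6^(64+8+2) ≡ 1 (mod 149).
Result is 1, so (6/149) = 1.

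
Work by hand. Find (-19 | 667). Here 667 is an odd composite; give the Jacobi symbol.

-1

First reduce: -19 ≡ 648 (mod 667).
Pull out 2^3: since 667 ≡ 3 (mod 8), (2/667) = -1, so (2/667)^3 = -1.
Reciprocity: 81 ≡ 1 and 667 ≡ 3 (mod 4), so (81/667) = +(667/81).
Reduce top mod 81: now compute (19/81).
Reciprocity: 19 ≡ 3 and 81 ≡ 1 (mod 4), so (19/81) = +(81/19).
Reduce top mod 19: now compute (5/19).
Reciprocity: 5 ≡ 1 and 19 ≡ 3 (mod 4), so (5/19) = +(19/5).
Reduce top mod 5: now compute (4/5).
Pull out 2^2: since 5 ≡ 5 (mod 8), (2/5) = -1, so (2/5)^2 = +1.
Reached (1/5) = 1. Collecting the sign flips along the way, the symbol is -1.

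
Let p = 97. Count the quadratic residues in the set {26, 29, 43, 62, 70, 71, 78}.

3

(26/97) = -1 → non-residue.
(29/97) = -1 → non-residue.
(43/97) = +1 → QR.
(62/97) = +1 → QR.
(70/97) = +1 → QR.
(71/97) = -1 → non-residue.
(78/97) = -1 → non-residue.
Total quadratic residues among the 7: 3.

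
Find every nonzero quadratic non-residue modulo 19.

Square k = 1,…,9 (k and 19−k give the same square):
1²=1, 2²=4, 3²=9, 4²=16, 5²≡6, 6²≡17, 7²≡11, 8²≡7, 9²≡5 (mod 19).
The residues are {1, 4, 5, 6, 7, 9, 11, 16, 17}; the non-residues are the remaining 9 nonzero classes.

2,3,8,10,12,13,14,15,18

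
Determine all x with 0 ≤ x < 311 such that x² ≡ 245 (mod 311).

114, 197

Since 311 ≡ 3 (mod 4), a square root of 245 is 245^((311+1)/4) = 245^78 mod 311.
Repeated squaring: 245^2≡2, 245^4≡4, 245^8≡16, 245^16≡256, 245^32≡226, 245^64≡72 (mod 311).
245^78 = 245^(64+8+4+2) ≡ 197 (mod 311).
Check: 197² = 38809 ≡ 245 (mod 311). The two roots are 114 and 197.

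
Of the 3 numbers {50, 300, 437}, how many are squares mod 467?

1

(50/467) = -1 → non-residue.
(300/467) = +1 → QR.
(437/467) = -1 → non-residue.
Total quadratic residues among the 3: 1.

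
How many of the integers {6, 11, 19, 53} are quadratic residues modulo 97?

3

(6/97) = +1 → QR.
(11/97) = +1 → QR.
(19/97) = -1 → non-residue.
(53/97) = +1 → QR.
Total quadratic residues among the 4: 3.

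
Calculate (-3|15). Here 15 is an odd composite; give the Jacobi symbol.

First reduce: -3 ≡ 12 (mod 15).
Pull out 2^2: since 15 ≡ 7 (mod 8), (2/15) = +1, so (2/15)^2 = +1.
Reciprocity: 3 ≡ 3 and 15 ≡ 3 (mod 4), so (3/15) = −(15/3).
Reduce top mod 3: now compute (0/3).
Top reduces to 0: gcd > 1, so the symbol is 0.

0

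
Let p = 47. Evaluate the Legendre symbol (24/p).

1

Pull out 2^3: since 47 ≡ 7 (mod 8), (2/47) = +1, so (2/47)^3 = +1.
Reciprocity: 3 ≡ 3 and 47 ≡ 3 (mod 4), so (3/47) = −(47/3).
Reduce top mod 3: now compute (2/3).
Pull out 2: since 3 ≡ 3 (mod 8), (2/3) = -1.
Reached (1/3) = 1. Collecting the sign flips along the way, the symbol is +1.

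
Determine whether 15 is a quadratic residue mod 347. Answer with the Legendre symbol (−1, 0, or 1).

-1

Reciprocity: 15 ≡ 3 and 347 ≡ 3 (mod 4), so (15/347) = −(347/15).
Reduce top mod 15: now compute (2/15).
Pull out 2: since 15 ≡ 7 (mod 8), (2/15) = +1.
Reached (1/15) = 1. Collecting the sign flips along the way, the symbol is -1.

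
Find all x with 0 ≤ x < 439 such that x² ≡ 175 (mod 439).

Since 439 ≡ 3 (mod 4), a square root of 175 is 175^((439+1)/4) = 175^110 mod 439.
Repeated squaring: 175^2≡334, 175^4≡50, 175^8≡305, 175^16≡396, 175^32≡93, 175^64≡308 (mod 439).
175^110 = 175^(64+32+8+4+2) ≡ 53 (mod 439).
Check: 53² = 2809 ≡ 175 (mod 439). The two roots are 53 and 386.

53, 386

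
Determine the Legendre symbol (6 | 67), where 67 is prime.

1

Pull out 2: since 67 ≡ 3 (mod 8), (2/67) = -1.
Reciprocity: 3 ≡ 3 and 67 ≡ 3 (mod 4), so (3/67) = −(67/3).
Reduce top mod 3: now compute (1/3).
Reached (1/3) = 1. Collecting the sign flips along the way, the symbol is +1.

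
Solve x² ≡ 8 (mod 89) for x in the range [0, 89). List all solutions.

39, 50

89 ≡ 1 (mod 4), so we find a root by search.
Trying successive values, 39² = 1521 ≡ 8 (mod 89). The other root is 89 − 39 = 50.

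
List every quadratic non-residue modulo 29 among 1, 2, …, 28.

2,3,8,10,11,12,14,15,17,18,19,21,26,27

Square k = 1,…,14 (k and 29−k give the same square):
1²=1, 2²=4, 3²=9, 4²=16, 5²=25, 6²≡7, 7²≡20, 8²≡6, 9²≡23, 10²≡13, 11²≡5, 12²≡28, 13²≡24, 14²≡22 (mod 29).
The residues are {1, 4, 5, 6, 7, 9, 13, 16, 20, 22, 23, 24, 25, 28}; the non-residues are the remaining 14 nonzero classes.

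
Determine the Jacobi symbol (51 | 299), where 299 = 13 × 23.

Reciprocity: 51 ≡ 3 and 299 ≡ 3 (mod 4), so (51/299) = −(299/51).
Reduce top mod 51: now compute (44/51).
Pull out 2^2: since 51 ≡ 3 (mod 8), (2/51) = -1, so (2/51)^2 = +1.
Reciprocity: 11 ≡ 3 and 51 ≡ 3 (mod 4), so (11/51) = −(51/11).
Reduce top mod 11: now compute (7/11).
Reciprocity: 7 ≡ 3 and 11 ≡ 3 (mod 4), so (7/11) = −(11/7).
Reduce top mod 7: now compute (4/7).
Pull out 2^2: since 7 ≡ 7 (mod 8), (2/7) = +1, so (2/7)^2 = +1.
Reached (1/7) = 1. Collecting the sign flips along the way, the symbol is -1.

-1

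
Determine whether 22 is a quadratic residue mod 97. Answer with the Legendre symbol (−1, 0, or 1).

1

Pull out 2: since 97 ≡ 1 (mod 8), (2/97) = +1.
Reciprocity: 11 ≡ 3 and 97 ≡ 1 (mod 4), so (11/97) = +(97/11).
Reduce top mod 11: now compute (9/11).
Reciprocity: 9 ≡ 1 and 11 ≡ 3 (mod 4), so (9/11) = +(11/9).
Reduce top mod 9: now compute (2/9).
Pull out 2: since 9 ≡ 1 (mod 8), (2/9) = +1.
Reached (1/9) = 1. Collecting the sign flips along the way, the symbol is +1.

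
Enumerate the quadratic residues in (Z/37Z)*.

Square k = 1,…,18 (k and 37−k give the same square):
1²=1, 2²=4, 3²=9, 4²=16, 5²=25, 6²=36, 7²≡12, 8²≡27, 9²≡7, 10²≡26, 11²≡10, 12²≡33, 13²≡21, 14²≡11, 15²≡3, 16²≡34, 17²≡30, 18²≡28 (mod 37).
So the quadratic residues mod 37 are {1, 3, 4, 7, 9, 10, 11, 12, 16, 21, 25, 26, 27, 28, 30, 33, 34, 36}.

1, 3, 4, 7, 9, 10, 11, 12, 16, 21, 25, 26, 27, 28, 30, 33, 34, 36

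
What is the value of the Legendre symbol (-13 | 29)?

1

First reduce: -13 ≡ 16 (mod 29).
Pull out 2^4: since 29 ≡ 5 (mod 8), (2/29) = -1, so (2/29)^4 = +1.
Reached (1/29) = 1. Collecting the sign flips along the way, the symbol is +1.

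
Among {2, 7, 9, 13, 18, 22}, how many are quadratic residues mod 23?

4

(2/23) = +1 → QR.
(7/23) = -1 → non-residue.
(9/23) = +1 → QR.
(13/23) = +1 → QR.
(18/23) = +1 → QR.
(22/23) = -1 → non-residue.
Total quadratic residues among the 6: 4.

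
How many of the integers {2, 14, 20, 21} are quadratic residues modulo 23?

1

(2/23) = +1 → QR.
(14/23) = -1 → non-residue.
(20/23) = -1 → non-residue.
(21/23) = -1 → non-residue.
Total quadratic residues among the 4: 1.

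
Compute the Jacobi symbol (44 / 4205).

1

Pull out 2^2: since 4205 ≡ 5 (mod 8), (2/4205) = -1, so (2/4205)^2 = +1.
Reciprocity: 11 ≡ 3 and 4205 ≡ 1 (mod 4), so (11/4205) = +(4205/11).
Reduce top mod 11: now compute (3/11).
Reciprocity: 3 ≡ 3 and 11 ≡ 3 (mod 4), so (3/11) = −(11/3).
Reduce top mod 3: now compute (2/3).
Pull out 2: since 3 ≡ 3 (mod 8), (2/3) = -1.
Reached (1/3) = 1. Collecting the sign flips along the way, the symbol is +1.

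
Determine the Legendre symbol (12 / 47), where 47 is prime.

Euler's criterion: (12/47) ≡ 12^23 (mod 47).
12^2 ≡ 3 (mod 47)
12^4 ≡ 9 (mod 47)
12^8 ≡ 34 (mod 47)
12^16 ≡ 28 (mod 47)
12^23 = 12^(16+4+2+1) ≡ 1 (mod 47).
Result is 1, so (12/47) = 1.

1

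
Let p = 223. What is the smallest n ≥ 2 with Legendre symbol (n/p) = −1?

3

(2/223) = +1, so 2 is a residue.
(3/223) = −1, so 3 is the smallest positive non-residue mod 223.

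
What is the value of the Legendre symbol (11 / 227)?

1

Reciprocity: 11 ≡ 3 and 227 ≡ 3 (mod 4), so (11/227) = −(227/11).
Reduce top mod 11: now compute (7/11).
Reciprocity: 7 ≡ 3 and 11 ≡ 3 (mod 4), so (7/11) = −(11/7).
Reduce top mod 7: now compute (4/7).
Pull out 2^2: since 7 ≡ 7 (mod 8), (2/7) = +1, so (2/7)^2 = +1.
Reached (1/7) = 1. Collecting the sign flips along the way, the symbol is +1.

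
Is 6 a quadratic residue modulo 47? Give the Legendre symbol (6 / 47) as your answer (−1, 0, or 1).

Euler's criterion: (6/47) ≡ 6^23 (mod 47).
6^2 ≡ 36 (mod 47)
6^4 ≡ 27 (mod 47)
6^8 ≡ 24 (mod 47)
6^16 ≡ 12 (mod 47)
6^23 = 6^(16+4+2+1) ≡ 1 (mod 47).
Result is 1, so (6/47) = 1.

1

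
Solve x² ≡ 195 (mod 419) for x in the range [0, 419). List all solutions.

200, 219

Since 419 ≡ 3 (mod 4), a square root of 195 is 195^((419+1)/4) = 195^105 mod 419.
Repeated squaring: 195^2≡315, 195^4≡341, 195^8≡218, 195^16≡177, 195^32≡323, 195^64≡417 (mod 419).
195^105 = 195^(64+32+8+1) ≡ 219 (mod 419).
Check: 219² = 47961 ≡ 195 (mod 419). The two roots are 200 and 219.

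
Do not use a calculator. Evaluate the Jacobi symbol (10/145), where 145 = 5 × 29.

0

Pull out 2: since 145 ≡ 1 (mod 8), (2/145) = +1.
Reciprocity: 5 ≡ 1 and 145 ≡ 1 (mod 4), so (5/145) = +(145/5).
Reduce top mod 5: now compute (0/5).
Top reduces to 0: gcd > 1, so the symbol is 0.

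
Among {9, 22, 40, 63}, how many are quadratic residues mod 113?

(9/113) = +1 → QR.
(22/113) = +1 → QR.
(40/113) = -1 → non-residue.
(63/113) = +1 → QR.
Total quadratic residues among the 4: 3.

3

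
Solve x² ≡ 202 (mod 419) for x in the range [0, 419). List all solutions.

Since 419 ≡ 3 (mod 4), a square root of 202 is 202^((419+1)/4) = 202^105 mod 419.
Repeated squaring: 202^2≡161, 202^4≡362, 202^8≡316, 202^16≡134, 202^32≡358, 202^64≡369 (mod 419).
202^105 = 202^(64+32+8+1) ≡ 88 (mod 419).
Check: 88² = 7744 ≡ 202 (mod 419). The two roots are 88 and 331.

88, 331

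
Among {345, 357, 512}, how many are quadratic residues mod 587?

(345/587) = +1 → QR.
(357/587) = +1 → QR.
(512/587) = -1 → non-residue.
Total quadratic residues among the 3: 2.

2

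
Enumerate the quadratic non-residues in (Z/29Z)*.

Square k = 1,…,14 (k and 29−k give the same square):
1²=1, 2²=4, 3²=9, 4²=16, 5²=25, 6²≡7, 7²≡20, 8²≡6, 9²≡23, 10²≡13, 11²≡5, 12²≡28, 13²≡24, 14²≡22 (mod 29).
The residues are {1, 4, 5, 6, 7, 9, 13, 16, 20, 22, 23, 24, 25, 28}; the non-residues are the remaining 14 nonzero classes.

2, 3, 8, 10, 11, 12, 14, 15, 17, 18, 19, 21, 26, 27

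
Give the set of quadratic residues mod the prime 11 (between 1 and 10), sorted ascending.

1, 3, 4, 5, 9

Square k = 1,…,5 (k and 11−k give the same square):
1²=1, 2²=4, 3²=9, 4²≡5, 5²≡3 (mod 11).
So the quadratic residues mod 11 are {1, 3, 4, 5, 9}.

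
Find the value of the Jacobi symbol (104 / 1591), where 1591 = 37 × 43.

Pull out 2^3: since 1591 ≡ 7 (mod 8), (2/1591) = +1, so (2/1591)^3 = +1.
Reciprocity: 13 ≡ 1 and 1591 ≡ 3 (mod 4), so (13/1591) = +(1591/13).
Reduce top mod 13: now compute (5/13).
Reciprocity: 5 ≡ 1 and 13 ≡ 1 (mod 4), so (5/13) = +(13/5).
Reduce top mod 5: now compute (3/5).
Reciprocity: 3 ≡ 3 and 5 ≡ 1 (mod 4), so (3/5) = +(5/3).
Reduce top mod 3: now compute (2/3).
Pull out 2: since 3 ≡ 3 (mod 8), (2/3) = -1.
Reached (1/3) = 1. Collecting the sign flips along the way, the symbol is -1.

-1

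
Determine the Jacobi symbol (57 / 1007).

Reciprocity: 57 ≡ 1 and 1007 ≡ 3 (mod 4), so (57/1007) = +(1007/57).
Reduce top mod 57: now compute (38/57).
Pull out 2: since 57 ≡ 1 (mod 8), (2/57) = +1.
Reciprocity: 19 ≡ 3 and 57 ≡ 1 (mod 4), so (19/57) = +(57/19).
Reduce top mod 19: now compute (0/19).
Top reduces to 0: gcd > 1, so the symbol is 0.

0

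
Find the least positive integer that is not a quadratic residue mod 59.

(2/59) = −1, so 2 is the smallest positive non-residue mod 59.

2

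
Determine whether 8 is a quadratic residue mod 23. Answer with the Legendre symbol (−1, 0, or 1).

Euler's criterion: (8/23) ≡ 8^11 (mod 23).
8^2 ≡ 18 (mod 23)
8^4 ≡ 2 (mod 23)
8^8 ≡ 4 (mod 23)
8^11 = 8^(8+2+1) ≡ 1 (mod 23).
Result is 1, so (8/23) = 1.

1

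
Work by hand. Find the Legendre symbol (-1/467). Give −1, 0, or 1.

-1

First reduce: -1 ≡ 466 (mod 467).
Pull out 2: since 467 ≡ 3 (mod 8), (2/467) = -1.
Reciprocity: 233 ≡ 1 and 467 ≡ 3 (mod 4), so (233/467) = +(467/233).
Reduce top mod 233: now compute (1/233).
Reached (1/233) = 1. Collecting the sign flips along the way, the symbol is -1.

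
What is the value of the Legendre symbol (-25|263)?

First reduce: -25 ≡ 238 (mod 263).
Pull out 2: since 263 ≡ 7 (mod 8), (2/263) = +1.
Reciprocity: 119 ≡ 3 and 263 ≡ 3 (mod 4), so (119/263) = −(263/119).
Reduce top mod 119: now compute (25/119).
Reciprocity: 25 ≡ 1 and 119 ≡ 3 (mod 4), so (25/119) = +(119/25).
Reduce top mod 25: now compute (19/25).
Reciprocity: 19 ≡ 3 and 25 ≡ 1 (mod 4), so (19/25) = +(25/19).
Reduce top mod 19: now compute (6/19).
Pull out 2: since 19 ≡ 3 (mod 8), (2/19) = -1.
Reciprocity: 3 ≡ 3 and 19 ≡ 3 (mod 4), so (3/19) = −(19/3).
Reduce top mod 3: now compute (1/3).
Reached (1/3) = 1. Collecting the sign flips along the way, the symbol is -1.

-1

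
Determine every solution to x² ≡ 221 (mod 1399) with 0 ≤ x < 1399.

Since 1399 ≡ 3 (mod 4), a square root of 221 is 221^((1399+1)/4) = 221^350 mod 1399.
Repeated squaring: 221^2≡1275, 221^4≡1386, 221^8≡169, 221^16≡581, 221^32≡402, 221^64≡719, 221^128≡730, 221^256≡1280 (mod 1399).
221^350 = 221^(256+64+16+8+4+2) ≡ 1171 (mod 1399).
Check: 1171² = 1371241 ≡ 221 (mod 1399). The two roots are 228 and 1171.

228, 1171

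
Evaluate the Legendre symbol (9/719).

Euler's criterion: (9/719) ≡ 9^359 (mod 719).
9^2 ≡ 81 (mod 719)
9^4 ≡ 90 (mod 719)
9^8 ≡ 191 (mod 719)
9^16 ≡ 531 (mod 719)
9^32 ≡ 113 (mod 719)
9^64 ≡ 546 (mod 719)
9^128 ≡ 450 (mod 719)
9^256 ≡ 461 (mod 719)
9^359 = 9^(256+64+32+4+2+1) ≡ 1 (mod 719).
Result is 1, so (9/719) = 1.

1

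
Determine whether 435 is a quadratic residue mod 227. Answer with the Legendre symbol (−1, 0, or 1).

-1

First reduce: 435 ≡ 208 (mod 227).
Pull out 2^4: since 227 ≡ 3 (mod 8), (2/227) = -1, so (2/227)^4 = +1.
Reciprocity: 13 ≡ 1 and 227 ≡ 3 (mod 4), so (13/227) = +(227/13).
Reduce top mod 13: now compute (6/13).
Pull out 2: since 13 ≡ 5 (mod 8), (2/13) = -1.
Reciprocity: 3 ≡ 3 and 13 ≡ 1 (mod 4), so (3/13) = +(13/3).
Reduce top mod 3: now compute (1/3).
Reached (1/3) = 1. Collecting the sign flips along the way, the symbol is -1.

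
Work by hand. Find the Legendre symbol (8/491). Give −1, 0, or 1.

-1

Euler's criterion: (8/491) ≡ 8^245 (mod 491).
8^2 ≡ 64 (mod 491)
8^4 ≡ 168 (mod 491)
8^8 ≡ 237 (mod 491)
8^16 ≡ 195 (mod 491)
8^32 ≡ 218 (mod 491)
8^64 ≡ 388 (mod 491)
8^128 ≡ 298 (mod 491)
8^245 = 8^(128+64+32+16+4+1) ≡ 490 (mod 491).
Result is 490 ≡ −1, so (8/491) = −1.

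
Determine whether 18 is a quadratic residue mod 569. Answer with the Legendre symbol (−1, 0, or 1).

Pull out 2: since 569 ≡ 1 (mod 8), (2/569) = +1.
Reciprocity: 9 ≡ 1 and 569 ≡ 1 (mod 4), so (9/569) = +(569/9).
Reduce top mod 9: now compute (2/9).
Pull out 2: since 9 ≡ 1 (mod 8), (2/9) = +1.
Reached (1/9) = 1. Collecting the sign flips along the way, the symbol is +1.

1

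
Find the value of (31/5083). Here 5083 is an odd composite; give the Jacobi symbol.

Reciprocity: 31 ≡ 3 and 5083 ≡ 3 (mod 4), so (31/5083) = −(5083/31).
Reduce top mod 31: now compute (30/31).
Pull out 2: since 31 ≡ 7 (mod 8), (2/31) = +1.
Reciprocity: 15 ≡ 3 and 31 ≡ 3 (mod 4), so (15/31) = −(31/15).
Reduce top mod 15: now compute (1/15).
Reached (1/15) = 1. Collecting the sign flips along the way, the symbol is +1.

1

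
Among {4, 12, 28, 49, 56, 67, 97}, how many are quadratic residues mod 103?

(4/103) = +1 → QR.
(12/103) = -1 → non-residue.
(28/103) = +1 → QR.
(49/103) = +1 → QR.
(56/103) = +1 → QR.
(67/103) = -1 → non-residue.
(97/103) = +1 → QR.
Total quadratic residues among the 7: 5.

5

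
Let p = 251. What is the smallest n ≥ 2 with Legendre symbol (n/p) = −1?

(2/251) = −1, so 2 is the smallest positive non-residue mod 251.

2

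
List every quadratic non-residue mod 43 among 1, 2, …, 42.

Square k = 1,…,21 (k and 43−k give the same square):
1²=1, 2²=4, 3²=9, 4²=16, 5²=25, 6²=36, 7²≡6, 8²≡21, 9²≡38, 10²≡14, 11²≡35, 12²≡15, 13²≡40, 14²≡24, 15²≡10, 16²≡41, 17²≡31, 18²≡23, 19²≡17, 20²≡13, 21²≡11 (mod 43).
The residues are {1, 4, 6, 9, 10, 11, 13, 14, 15, 16, 17, 21, 23, 24, 25, 31, 35, 36, 38, 40, 41}; the non-residues are the remaining 21 nonzero classes.

2, 3, 5, 7, 8, 12, 18, 19, 20, 22, 26, 27, 28, 29, 30, 32, 33, 34, 37, 39, 42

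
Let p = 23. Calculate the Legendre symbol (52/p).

1

Euler's criterion: (52/23) ≡ 6^11 (mod 23).
6^2 ≡ 13 (mod 23)
6^4 ≡ 8 (mod 23)
6^8 ≡ 18 (mod 23)
6^11 = 6^(8+2+1) ≡ 1 (mod 23).
Result is 1, so (52/23) = 1.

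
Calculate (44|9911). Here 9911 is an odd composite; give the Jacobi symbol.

Pull out 2^2: since 9911 ≡ 7 (mod 8), (2/9911) = +1, so (2/9911)^2 = +1.
Reciprocity: 11 ≡ 3 and 9911 ≡ 3 (mod 4), so (11/9911) = −(9911/11).
Reduce top mod 11: now compute (0/11).
Top reduces to 0: gcd > 1, so the symbol is 0.

0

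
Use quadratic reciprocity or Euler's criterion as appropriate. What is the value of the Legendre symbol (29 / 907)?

Reciprocity: 29 ≡ 1 and 907 ≡ 3 (mod 4), so (29/907) = +(907/29).
Reduce top mod 29: now compute (8/29).
Pull out 2^3: since 29 ≡ 5 (mod 8), (2/29) = -1, so (2/29)^3 = -1.
Reached (1/29) = 1. Collecting the sign flips along the way, the symbol is -1.

-1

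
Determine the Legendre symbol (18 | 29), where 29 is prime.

-1

Pull out 2: since 29 ≡ 5 (mod 8), (2/29) = -1.
Reciprocity: 9 ≡ 1 and 29 ≡ 1 (mod 4), so (9/29) = +(29/9).
Reduce top mod 9: now compute (2/9).
Pull out 2: since 9 ≡ 1 (mod 8), (2/9) = +1.
Reached (1/9) = 1. Collecting the sign flips along the way, the symbol is -1.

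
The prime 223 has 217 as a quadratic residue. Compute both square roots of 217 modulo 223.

70, 153

Since 223 ≡ 3 (mod 4), a square root of 217 is 217^((223+1)/4) = 217^56 mod 223.
Repeated squaring: 217^2≡36, 217^4≡181, 217^8≡203, 217^16≡177, 217^32≡109 (mod 223).
217^56 = 217^(32+16+8) ≡ 153 (mod 223).
Check: 153² = 23409 ≡ 217 (mod 223). The two roots are 70 and 153.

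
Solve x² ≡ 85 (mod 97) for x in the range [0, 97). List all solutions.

45, 52

97 ≡ 1 (mod 4), so we find a root by search.
Trying successive values, 45² = 2025 ≡ 85 (mod 97). The other root is 97 − 45 = 52.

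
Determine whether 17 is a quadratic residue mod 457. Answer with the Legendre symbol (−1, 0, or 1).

1

Reciprocity: 17 ≡ 1 and 457 ≡ 1 (mod 4), so (17/457) = +(457/17).
Reduce top mod 17: now compute (15/17).
Reciprocity: 15 ≡ 3 and 17 ≡ 1 (mod 4), so (15/17) = +(17/15).
Reduce top mod 15: now compute (2/15).
Pull out 2: since 15 ≡ 7 (mod 8), (2/15) = +1.
Reached (1/15) = 1. Collecting the sign flips along the way, the symbol is +1.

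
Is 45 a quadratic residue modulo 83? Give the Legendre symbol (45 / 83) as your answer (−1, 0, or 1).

-1

Euler's criterion: (45/83) ≡ 45^41 (mod 83).
45^2 ≡ 33 (mod 83)
45^4 ≡ 10 (mod 83)
45^8 ≡ 17 (mod 83)
45^16 ≡ 40 (mod 83)
45^32 ≡ 23 (mod 83)
45^41 = 45^(32+8+1) ≡ 82 (mod 83).
Result is 82 ≡ −1, so (45/83) = −1.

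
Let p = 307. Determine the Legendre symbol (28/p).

Euler's criterion: (28/307) ≡ 28^153 (mod 307).
28^2 ≡ 170 (mod 307)
28^4 ≡ 42 (mod 307)
28^8 ≡ 229 (mod 307)
28^16 ≡ 251 (mod 307)
28^32 ≡ 66 (mod 307)
28^64 ≡ 58 (mod 307)
28^128 ≡ 294 (mod 307)
28^153 = 28^(128+16+8+1) ≡ 1 (mod 307).
Result is 1, so (28/307) = 1.

1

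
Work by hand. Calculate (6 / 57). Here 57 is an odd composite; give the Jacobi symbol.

Pull out 2: since 57 ≡ 1 (mod 8), (2/57) = +1.
Reciprocity: 3 ≡ 3 and 57 ≡ 1 (mod 4), so (3/57) = +(57/3).
Reduce top mod 3: now compute (0/3).
Top reduces to 0: gcd > 1, so the symbol is 0.

0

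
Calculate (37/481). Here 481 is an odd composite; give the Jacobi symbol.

Reciprocity: 37 ≡ 1 and 481 ≡ 1 (mod 4), so (37/481) = +(481/37).
Reduce top mod 37: now compute (0/37).
Top reduces to 0: gcd > 1, so the symbol is 0.

0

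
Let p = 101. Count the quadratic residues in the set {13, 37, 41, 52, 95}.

(13/101) = +1 → QR.
(37/101) = +1 → QR.
(41/101) = -1 → non-residue.
(52/101) = +1 → QR.
(95/101) = +1 → QR.
Total quadratic residues among the 5: 4.

4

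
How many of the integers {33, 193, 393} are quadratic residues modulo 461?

3

(33/461) = +1 → QR.
(193/461) = +1 → QR.
(393/461) = +1 → QR.
Total quadratic residues among the 3: 3.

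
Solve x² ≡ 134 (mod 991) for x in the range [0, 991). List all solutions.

Since 991 ≡ 3 (mod 4), a square root of 134 is 134^((991+1)/4) = 134^248 mod 991.
Repeated squaring: 134^2≡118, 134^4≡50, 134^8≡518, 134^16≡754, 134^32≡673, 134^64≡42, 134^128≡773 (mod 991).
134^248 = 134^(128+64+32+16+8) ≡ 945 (mod 991).
Check: 945² = 893025 ≡ 134 (mod 991). The two roots are 46 and 945.

46, 945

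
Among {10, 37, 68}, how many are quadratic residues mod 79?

(10/79) = +1 → QR.
(37/79) = -1 → non-residue.
(68/79) = -1 → non-residue.
Total quadratic residues among the 3: 1.

1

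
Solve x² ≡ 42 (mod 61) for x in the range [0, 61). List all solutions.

61 ≡ 1 (mod 4), so we find a root by search.
Trying successive values, 15² = 225 ≡ 42 (mod 61). The other root is 61 − 15 = 46.

15, 46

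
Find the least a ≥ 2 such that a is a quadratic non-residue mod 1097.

3

(2/1097) = +1, so 2 is a residue.
(3/1097) = −1, so 3 is the smallest positive non-residue mod 1097.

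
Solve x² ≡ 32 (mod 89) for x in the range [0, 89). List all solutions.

11, 78

89 ≡ 1 (mod 4), so we find a root by search.
Trying successive values, 11² = 121 ≡ 32 (mod 89). The other root is 89 − 11 = 78.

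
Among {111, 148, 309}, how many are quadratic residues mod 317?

1

(111/317) = -1 → non-residue.
(148/317) = +1 → QR.
(309/317) = -1 → non-residue.
Total quadratic residues among the 3: 1.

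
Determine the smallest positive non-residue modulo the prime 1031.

(2/1031) = +1, so 2 is a residue.
(3/1031) = +1, so 3 is a residue.
(4/1031) = +1, so 4 is a residue.
(5/1031) = +1, so 5 is a residue.
(6/1031) = +1, so 6 is a residue.
(7/1031) = −1, so 7 is the smallest positive non-residue mod 1031.

7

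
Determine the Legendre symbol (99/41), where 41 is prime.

-1

First reduce: 99 ≡ 17 (mod 41).
Reciprocity: 17 ≡ 1 and 41 ≡ 1 (mod 4), so (17/41) = +(41/17).
Reduce top mod 17: now compute (7/17).
Reciprocity: 7 ≡ 3 and 17 ≡ 1 (mod 4), so (7/17) = +(17/7).
Reduce top mod 7: now compute (3/7).
Reciprocity: 3 ≡ 3 and 7 ≡ 3 (mod 4), so (3/7) = −(7/3).
Reduce top mod 3: now compute (1/3).
Reached (1/3) = 1. Collecting the sign flips along the way, the symbol is -1.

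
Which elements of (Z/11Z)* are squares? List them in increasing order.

Square k = 1,…,5 (k and 11−k give the same square):
1²=1, 2²=4, 3²=9, 4²≡5, 5²≡3 (mod 11).
So the quadratic residues mod 11 are {1, 3, 4, 5, 9}.

1,3,4,5,9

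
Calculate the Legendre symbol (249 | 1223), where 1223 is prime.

-1

Reciprocity: 249 ≡ 1 and 1223 ≡ 3 (mod 4), so (249/1223) = +(1223/249).
Reduce top mod 249: now compute (227/249).
Reciprocity: 227 ≡ 3 and 249 ≡ 1 (mod 4), so (227/249) = +(249/227).
Reduce top mod 227: now compute (22/227).
Pull out 2: since 227 ≡ 3 (mod 8), (2/227) = -1.
Reciprocity: 11 ≡ 3 and 227 ≡ 3 (mod 4), so (11/227) = −(227/11).
Reduce top mod 11: now compute (7/11).
Reciprocity: 7 ≡ 3 and 11 ≡ 3 (mod 4), so (7/11) = −(11/7).
Reduce top mod 7: now compute (4/7).
Pull out 2^2: since 7 ≡ 7 (mod 8), (2/7) = +1, so (2/7)^2 = +1.
Reached (1/7) = 1. Collecting the sign flips along the way, the symbol is -1.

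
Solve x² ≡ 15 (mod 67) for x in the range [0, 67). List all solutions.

22, 45

Since 67 ≡ 3 (mod 4), a square root of 15 is 15^((67+1)/4) = 15^17 mod 67.
Repeated squaring: 15^2≡24, 15^4≡40, 15^8≡59, 15^16≡64 (mod 67).
15^17 = 15^(16+1) ≡ 22 (mod 67).
Check: 22² = 484 ≡ 15 (mod 67). The two roots are 22 and 45.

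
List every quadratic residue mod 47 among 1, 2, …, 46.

1 2 3 4 6 7 8 9 12 14 16 17 18 21 24 25 27 28 32 34 36 37 42

Square k = 1,…,23 (k and 47−k give the same square):
1²=1, 2²=4, 3²=9, 4²=16, 5²=25, 6²=36, 7²≡2, 8²≡17, 9²≡34, 10²≡6, 11²≡27, 12²≡3, 13²≡28, 14²≡8, 15²≡37, 16²≡21, 17²≡7, 18²≡42, 19²≡32, 20²≡24, 21²≡18, 22²≡14, 23²≡12 (mod 47).
So the quadratic residues mod 47 are {1, 2, 3, 4, 6, 7, 8, 9, 12, 14, 16, 17, 18, 21, 24, 25, 27, 28, 32, 34, 36, 37, 42}.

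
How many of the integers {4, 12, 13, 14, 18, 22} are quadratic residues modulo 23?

4

(4/23) = +1 → QR.
(12/23) = +1 → QR.
(13/23) = +1 → QR.
(14/23) = -1 → non-residue.
(18/23) = +1 → QR.
(22/23) = -1 → non-residue.
Total quadratic residues among the 6: 4.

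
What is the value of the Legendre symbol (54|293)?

Pull out 2: since 293 ≡ 5 (mod 8), (2/293) = -1.
Reciprocity: 27 ≡ 3 and 293 ≡ 1 (mod 4), so (27/293) = +(293/27).
Reduce top mod 27: now compute (23/27).
Reciprocity: 23 ≡ 3 and 27 ≡ 3 (mod 4), so (23/27) = −(27/23).
Reduce top mod 23: now compute (4/23).
Pull out 2^2: since 23 ≡ 7 (mod 8), (2/23) = +1, so (2/23)^2 = +1.
Reached (1/23) = 1. Collecting the sign flips along the way, the symbol is +1.

1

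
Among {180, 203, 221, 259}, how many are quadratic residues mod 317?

2

(180/317) = -1 → non-residue.
(203/317) = -1 → non-residue.
(221/317) = +1 → QR.
(259/317) = +1 → QR.
Total quadratic residues among the 4: 2.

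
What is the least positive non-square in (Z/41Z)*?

(2/41) = +1, so 2 is a residue.
(3/41) = −1, so 3 is the smallest positive non-residue mod 41.

3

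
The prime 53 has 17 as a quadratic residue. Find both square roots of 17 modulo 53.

53 ≡ 1 (mod 4), so we find a root by search.
Trying successive values, 21² = 441 ≡ 17 (mod 53). The other root is 53 − 21 = 32.

21, 32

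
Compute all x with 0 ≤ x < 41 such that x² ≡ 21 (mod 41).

41 ≡ 1 (mod 4), so we find a root by search.
Trying successive values, 12² = 144 ≡ 21 (mod 41). The other root is 41 − 12 = 29.

12, 29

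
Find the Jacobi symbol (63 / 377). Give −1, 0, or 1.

-1

Reciprocity: 63 ≡ 3 and 377 ≡ 1 (mod 4), so (63/377) = +(377/63).
Reduce top mod 63: now compute (62/63).
Pull out 2: since 63 ≡ 7 (mod 8), (2/63) = +1.
Reciprocity: 31 ≡ 3 and 63 ≡ 3 (mod 4), so (31/63) = −(63/31).
Reduce top mod 31: now compute (1/31).
Reached (1/31) = 1. Collecting the sign flips along the way, the symbol is -1.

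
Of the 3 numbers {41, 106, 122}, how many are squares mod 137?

1

(41/137) = -1 → non-residue.
(106/137) = -1 → non-residue.
(122/137) = +1 → QR.
Total quadratic residues among the 3: 1.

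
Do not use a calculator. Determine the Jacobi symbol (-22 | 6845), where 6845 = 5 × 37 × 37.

-1

First reduce: -22 ≡ 6823 (mod 6845).
Reciprocity: 6823 ≡ 3 and 6845 ≡ 1 (mod 4), so (6823/6845) = +(6845/6823).
Reduce top mod 6823: now compute (22/6823).
Pull out 2: since 6823 ≡ 7 (mod 8), (2/6823) = +1.
Reciprocity: 11 ≡ 3 and 6823 ≡ 3 (mod 4), so (11/6823) = −(6823/11).
Reduce top mod 11: now compute (3/11).
Reciprocity: 3 ≡ 3 and 11 ≡ 3 (mod 4), so (3/11) = −(11/3).
Reduce top mod 3: now compute (2/3).
Pull out 2: since 3 ≡ 3 (mod 8), (2/3) = -1.
Reached (1/3) = 1. Collecting the sign flips along the way, the symbol is -1.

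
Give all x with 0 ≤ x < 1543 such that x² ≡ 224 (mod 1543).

Since 1543 ≡ 3 (mod 4), a square root of 224 is 224^((1543+1)/4) = 224^386 mod 1543.
Repeated squaring: 224^2≡800, 224^4≡1198, 224^8≡214, 224^16≡1049, 224^32≡242, 224^64≡1473, 224^128≡271, 224^256≡920 (mod 1543).
224^386 = 224^(256+128+2) ≡ 105 (mod 1543).
Check: 105² = 11025 ≡ 224 (mod 1543). The two roots are 105 and 1438.

105, 1438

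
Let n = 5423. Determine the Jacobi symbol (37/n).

Reciprocity: 37 ≡ 1 and 5423 ≡ 3 (mod 4), so (37/5423) = +(5423/37).
Reduce top mod 37: now compute (21/37).
Reciprocity: 21 ≡ 1 and 37 ≡ 1 (mod 4), so (21/37) = +(37/21).
Reduce top mod 21: now compute (16/21).
Pull out 2^4: since 21 ≡ 5 (mod 8), (2/21) = -1, so (2/21)^4 = +1.
Reached (1/21) = 1. Collecting the sign flips along the way, the symbol is +1.

1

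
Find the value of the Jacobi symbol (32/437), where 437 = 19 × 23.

-1

Pull out 2^5: since 437 ≡ 5 (mod 8), (2/437) = -1, so (2/437)^5 = -1.
Reached (1/437) = 1. Collecting the sign flips along the way, the symbol is -1.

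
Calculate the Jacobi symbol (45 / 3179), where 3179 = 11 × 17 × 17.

1

Reciprocity: 45 ≡ 1 and 3179 ≡ 3 (mod 4), so (45/3179) = +(3179/45).
Reduce top mod 45: now compute (29/45).
Reciprocity: 29 ≡ 1 and 45 ≡ 1 (mod 4), so (29/45) = +(45/29).
Reduce top mod 29: now compute (16/29).
Pull out 2^4: since 29 ≡ 5 (mod 8), (2/29) = -1, so (2/29)^4 = +1.
Reached (1/29) = 1. Collecting the sign flips along the way, the symbol is +1.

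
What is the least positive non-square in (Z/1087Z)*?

(2/1087) = +1, so 2 is a residue.
(3/1087) = −1, so 3 is the smallest positive non-residue mod 1087.

3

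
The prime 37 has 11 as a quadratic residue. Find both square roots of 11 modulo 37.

14, 23

37 ≡ 1 (mod 4), so we find a root by search.
Trying successive values, 14² = 196 ≡ 11 (mod 37). The other root is 37 − 14 = 23.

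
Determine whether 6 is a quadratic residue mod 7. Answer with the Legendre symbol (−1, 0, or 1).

-1

Pull out 2: since 7 ≡ 7 (mod 8), (2/7) = +1.
Reciprocity: 3 ≡ 3 and 7 ≡ 3 (mod 4), so (3/7) = −(7/3).
Reduce top mod 3: now compute (1/3).
Reached (1/3) = 1. Collecting the sign flips along the way, the symbol is -1.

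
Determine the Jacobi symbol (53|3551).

0

Reciprocity: 53 ≡ 1 and 3551 ≡ 3 (mod 4), so (53/3551) = +(3551/53).
Reduce top mod 53: now compute (0/53).
Top reduces to 0: gcd > 1, so the symbol is 0.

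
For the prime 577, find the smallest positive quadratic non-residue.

5

(2/577) = +1, so 2 is a residue.
(3/577) = +1, so 3 is a residue.
(4/577) = +1, so 4 is a residue.
(5/577) = −1, so 5 is the smallest positive non-residue mod 577.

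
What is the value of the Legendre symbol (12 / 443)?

Pull out 2^2: since 443 ≡ 3 (mod 8), (2/443) = -1, so (2/443)^2 = +1.
Reciprocity: 3 ≡ 3 and 443 ≡ 3 (mod 4), so (3/443) = −(443/3).
Reduce top mod 3: now compute (2/3).
Pull out 2: since 3 ≡ 3 (mod 8), (2/3) = -1.
Reached (1/3) = 1. Collecting the sign flips along the way, the symbol is +1.

1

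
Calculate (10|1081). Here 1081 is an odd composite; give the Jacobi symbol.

1

Pull out 2: since 1081 ≡ 1 (mod 8), (2/1081) = +1.
Reciprocity: 5 ≡ 1 and 1081 ≡ 1 (mod 4), so (5/1081) = +(1081/5).
Reduce top mod 5: now compute (1/5).
Reached (1/5) = 1. Collecting the sign flips along the way, the symbol is +1.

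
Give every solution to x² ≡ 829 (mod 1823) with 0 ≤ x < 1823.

Since 1823 ≡ 3 (mod 4), a square root of 829 is 829^((1823+1)/4) = 829^456 mod 1823.
Repeated squaring: 829^2≡1793, 829^4≡900, 829^8≡588, 829^16≡1197, 829^32≡1754, 829^64≡1115, 829^128≡1762, 829^256≡75 (mod 1823).
829^456 = 829^(256+128+64+8) ≡ 612 (mod 1823).
Check: 612² = 374544 ≡ 829 (mod 1823). The two roots are 612 and 1211.

612, 1211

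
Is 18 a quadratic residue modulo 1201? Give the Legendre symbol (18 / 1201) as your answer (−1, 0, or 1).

1

Pull out 2: since 1201 ≡ 1 (mod 8), (2/1201) = +1.
Reciprocity: 9 ≡ 1 and 1201 ≡ 1 (mod 4), so (9/1201) = +(1201/9).
Reduce top mod 9: now compute (4/9).
Pull out 2^2: since 9 ≡ 1 (mod 8), (2/9) = +1, so (2/9)^2 = +1.
Reached (1/9) = 1. Collecting the sign flips along the way, the symbol is +1.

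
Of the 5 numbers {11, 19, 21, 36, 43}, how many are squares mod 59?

(11/59) = -1 → non-residue.
(19/59) = +1 → QR.
(21/59) = +1 → QR.
(36/59) = +1 → QR.
(43/59) = -1 → non-residue.
Total quadratic residues among the 5: 3.

3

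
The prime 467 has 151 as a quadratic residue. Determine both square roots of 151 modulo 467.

Since 467 ≡ 3 (mod 4), a square root of 151 is 151^((467+1)/4) = 151^117 mod 467.
Repeated squaring: 151^2≡385, 151^4≡186, 151^8≡38, 151^16≡43, 151^32≡448, 151^64≡361 (mod 467).
151^117 = 151^(64+32+16+4+1) ≡ 119 (mod 467).
Check: 119² = 14161 ≡ 151 (mod 467). The two roots are 119 and 348.

119, 348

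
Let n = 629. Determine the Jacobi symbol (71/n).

Reciprocity: 71 ≡ 3 and 629 ≡ 1 (mod 4), so (71/629) = +(629/71).
Reduce top mod 71: now compute (61/71).
Reciprocity: 61 ≡ 1 and 71 ≡ 3 (mod 4), so (61/71) = +(71/61).
Reduce top mod 61: now compute (10/61).
Pull out 2: since 61 ≡ 5 (mod 8), (2/61) = -1.
Reciprocity: 5 ≡ 1 and 61 ≡ 1 (mod 4), so (5/61) = +(61/5).
Reduce top mod 5: now compute (1/5).
Reached (1/5) = 1. Collecting the sign flips along the way, the symbol is -1.

-1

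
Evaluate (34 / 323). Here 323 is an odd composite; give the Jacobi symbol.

0

Pull out 2: since 323 ≡ 3 (mod 8), (2/323) = -1.
Reciprocity: 17 ≡ 1 and 323 ≡ 3 (mod 4), so (17/323) = +(323/17).
Reduce top mod 17: now compute (0/17).
Top reduces to 0: gcd > 1, so the symbol is 0.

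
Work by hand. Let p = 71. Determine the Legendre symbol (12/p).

1

Pull out 2^2: since 71 ≡ 7 (mod 8), (2/71) = +1, so (2/71)^2 = +1.
Reciprocity: 3 ≡ 3 and 71 ≡ 3 (mod 4), so (3/71) = −(71/3).
Reduce top mod 3: now compute (2/3).
Pull out 2: since 3 ≡ 3 (mod 8), (2/3) = -1.
Reached (1/3) = 1. Collecting the sign flips along the way, the symbol is +1.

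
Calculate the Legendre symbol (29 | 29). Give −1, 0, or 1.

0

First reduce: 29 ≡ 0 (mod 29).
Top reduces to 0: gcd > 1, so the symbol is 0.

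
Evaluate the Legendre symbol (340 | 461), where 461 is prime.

1

Pull out 2^2: since 461 ≡ 5 (mod 8), (2/461) = -1, so (2/461)^2 = +1.
Reciprocity: 85 ≡ 1 and 461 ≡ 1 (mod 4), so (85/461) = +(461/85).
Reduce top mod 85: now compute (36/85).
Pull out 2^2: since 85 ≡ 5 (mod 8), (2/85) = -1, so (2/85)^2 = +1.
Reciprocity: 9 ≡ 1 and 85 ≡ 1 (mod 4), so (9/85) = +(85/9).
Reduce top mod 9: now compute (4/9).
Pull out 2^2: since 9 ≡ 1 (mod 8), (2/9) = +1, so (2/9)^2 = +1.
Reached (1/9) = 1. Collecting the sign flips along the way, the symbol is +1.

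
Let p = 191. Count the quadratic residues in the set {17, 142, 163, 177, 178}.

(17/191) = +1 → QR.
(142/191) = -1 → non-residue.
(163/191) = +1 → QR.
(177/191) = +1 → QR.
(178/191) = -1 → non-residue.
Total quadratic residues among the 5: 3.

3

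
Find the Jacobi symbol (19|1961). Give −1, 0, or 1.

1

Reciprocity: 19 ≡ 3 and 1961 ≡ 1 (mod 4), so (19/1961) = +(1961/19).
Reduce top mod 19: now compute (4/19).
Pull out 2^2: since 19 ≡ 3 (mod 8), (2/19) = -1, so (2/19)^2 = +1.
Reached (1/19) = 1. Collecting the sign flips along the way, the symbol is +1.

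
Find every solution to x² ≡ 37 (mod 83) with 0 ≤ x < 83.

28, 55

Since 83 ≡ 3 (mod 4), a square root of 37 is 37^((83+1)/4) = 37^21 mod 83.
Repeated squaring: 37^2≡41, 37^4≡21, 37^8≡26, 37^16≡12 (mod 83).
37^21 = 37^(16+4+1) ≡ 28 (mod 83).
Check: 28² = 784 ≡ 37 (mod 83). The two roots are 28 and 55.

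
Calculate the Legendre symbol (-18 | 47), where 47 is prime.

First reduce: -18 ≡ 29 (mod 47).
Reciprocity: 29 ≡ 1 and 47 ≡ 3 (mod 4), so (29/47) = +(47/29).
Reduce top mod 29: now compute (18/29).
Pull out 2: since 29 ≡ 5 (mod 8), (2/29) = -1.
Reciprocity: 9 ≡ 1 and 29 ≡ 1 (mod 4), so (9/29) = +(29/9).
Reduce top mod 9: now compute (2/9).
Pull out 2: since 9 ≡ 1 (mod 8), (2/9) = +1.
Reached (1/9) = 1. Collecting the sign flips along the way, the symbol is -1.

-1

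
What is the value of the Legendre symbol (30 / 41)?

Euler's criterion: (30/41) ≡ 30^20 (mod 41).
30^2 ≡ 39 (mod 41)
30^4 ≡ 4 (mod 41)
30^8 ≡ 16 (mod 41)
30^16 ≡ 10 (mod 41)
30^20 = 30^(16+4) ≡ 40 (mod 41).
Result is 40 ≡ −1, so (30/41) = −1.

-1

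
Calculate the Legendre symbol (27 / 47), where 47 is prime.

1

Reciprocity: 27 ≡ 3 and 47 ≡ 3 (mod 4), so (27/47) = −(47/27).
Reduce top mod 27: now compute (20/27).
Pull out 2^2: since 27 ≡ 3 (mod 8), (2/27) = -1, so (2/27)^2 = +1.
Reciprocity: 5 ≡ 1 and 27 ≡ 3 (mod 4), so (5/27) = +(27/5).
Reduce top mod 5: now compute (2/5).
Pull out 2: since 5 ≡ 5 (mod 8), (2/5) = -1.
Reached (1/5) = 1. Collecting the sign flips along the way, the symbol is +1.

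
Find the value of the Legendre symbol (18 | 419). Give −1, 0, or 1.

Pull out 2: since 419 ≡ 3 (mod 8), (2/419) = -1.
Reciprocity: 9 ≡ 1 and 419 ≡ 3 (mod 4), so (9/419) = +(419/9).
Reduce top mod 9: now compute (5/9).
Reciprocity: 5 ≡ 1 and 9 ≡ 1 (mod 4), so (5/9) = +(9/5).
Reduce top mod 5: now compute (4/5).
Pull out 2^2: since 5 ≡ 5 (mod 8), (2/5) = -1, so (2/5)^2 = +1.
Reached (1/5) = 1. Collecting the sign flips along the way, the symbol is -1.

-1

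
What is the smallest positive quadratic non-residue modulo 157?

2

(2/157) = −1, so 2 is the smallest positive non-residue mod 157.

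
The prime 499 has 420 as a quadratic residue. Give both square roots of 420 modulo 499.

Since 499 ≡ 3 (mod 4), a square root of 420 is 420^((499+1)/4) = 420^125 mod 499.
Repeated squaring: 420^2≡253, 420^4≡137, 420^8≡306, 420^16≡323, 420^32≡38, 420^64≡446 (mod 499).
420^125 = 420^(64+32+16+8+4+1) ≡ 358 (mod 499).
Check: 358² = 128164 ≡ 420 (mod 499). The two roots are 141 and 358.

141, 358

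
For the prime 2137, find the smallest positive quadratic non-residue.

(2/2137) = +1, so 2 is a residue.
(3/2137) = +1, so 3 is a residue.
(4/2137) = +1, so 4 is a residue.
(5/2137) = −1, so 5 is the smallest positive non-residue mod 2137.

5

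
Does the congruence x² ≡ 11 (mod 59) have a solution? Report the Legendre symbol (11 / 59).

-1

Reciprocity: 11 ≡ 3 and 59 ≡ 3 (mod 4), so (11/59) = −(59/11).
Reduce top mod 11: now compute (4/11).
Pull out 2^2: since 11 ≡ 3 (mod 8), (2/11) = -1, so (2/11)^2 = +1.
Reached (1/11) = 1. Collecting the sign flips along the way, the symbol is -1.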